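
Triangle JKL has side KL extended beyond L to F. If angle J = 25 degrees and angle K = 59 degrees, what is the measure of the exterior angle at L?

The interior angle at L is 180 - 25 - 59 = 96 degrees.
The exterior angle and interior angle at L are supplementary:
Exterior angle = 180 - 96 = 84 degrees.

84 degrees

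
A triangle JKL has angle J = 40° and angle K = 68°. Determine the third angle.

By the triangle angle sum property, the three interior angles of any triangle add up to 180°.
We know angle J = 40° and angle K = 68°, so their sum is 108°.
Therefore angle L = 180° - 108° = 72°.

72 degrees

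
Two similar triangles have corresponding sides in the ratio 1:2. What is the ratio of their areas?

Area ratio = (side ratio)^2 = (1/2)^2 = 1:4.

1:4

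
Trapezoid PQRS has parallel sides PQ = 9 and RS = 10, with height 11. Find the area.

Area of a trapezoid = (base1 + base2) * height / 2
Area = (9 + 10) * 11 / 2
Area = 19 * 11 / 2
Area = 209 / 2
Area = 209/2

209/2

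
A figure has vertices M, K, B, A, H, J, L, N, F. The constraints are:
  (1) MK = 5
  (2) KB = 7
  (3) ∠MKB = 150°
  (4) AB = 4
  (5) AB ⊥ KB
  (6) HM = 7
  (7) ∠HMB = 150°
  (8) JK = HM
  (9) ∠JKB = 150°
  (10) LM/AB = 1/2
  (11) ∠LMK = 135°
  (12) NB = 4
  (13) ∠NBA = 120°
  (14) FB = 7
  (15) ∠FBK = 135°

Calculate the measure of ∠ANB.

Step 1: By the law of cosines on triangle NBA: NA² = 4² + 4² − 2·4·4·cos(120°) = 48, so NA = 4·√3.
Step 2: By the inverse law of cosines on triangle ANB: cos(∠ANB) = ((4·√3)² + 4² − 4²) / (2·4·√3·4) = 48/55.43 = 0.866, so ∠ANB = 30°.

Therefore, the measure of angle ∠ANB = 30°.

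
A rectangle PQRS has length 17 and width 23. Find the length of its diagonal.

A rectangle's diagonal splits it into two right triangles, with the diagonal as the hypotenuse.
By the Pythagorean theorem, d^2 = 17^2 + 23^2 = 818.
Therefore d = sqrt(818).

sqrt(818)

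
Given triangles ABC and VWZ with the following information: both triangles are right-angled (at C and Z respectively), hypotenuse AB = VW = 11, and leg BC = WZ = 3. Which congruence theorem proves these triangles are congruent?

Consider the given information: both triangles are right-angled (at C and Z respectively), hypotenuse AB = VW = 11, and leg BC = WZ = 3
This is not SSS or ASA: SSS requires all three pairs of sides, but we don't have that. ASA requires two angles and the side between them.
The correct criterion is HL. The hypotenuse and one leg of two right triangles are equal (Hypotenuse-Leg).

HL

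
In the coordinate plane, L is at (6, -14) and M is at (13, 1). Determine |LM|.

d = sqrt((13 - 6)^2 + (1 - -14)^2)
d = sqrt(7^2 + 15^2)
d = sqrt(49 + 225)
d = sqrt(274)

sqrt(274)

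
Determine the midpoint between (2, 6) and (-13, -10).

M = ((x₁ + x₂)/2, (y₁ + y₂)/2)
= ((2 + -13)/2, (6 + -10)/2)
= (-11/2, -4/2) = (-11/2, -2)

(-11/2, -2)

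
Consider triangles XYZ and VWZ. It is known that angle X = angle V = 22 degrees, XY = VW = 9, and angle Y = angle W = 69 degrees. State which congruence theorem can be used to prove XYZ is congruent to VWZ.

The given information provides:
angle X = angle V = 22 degrees, XY = VW = 9, and angle Y = angle W = 69 degrees
This matches the ASA congruence theorem.
Two pairs of corresponding angles and the included side are equal (Angle-Side-Angle).

ASA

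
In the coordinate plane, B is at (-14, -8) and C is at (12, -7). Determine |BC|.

The horizontal distance is |12 - -14| = 26 and the vertical distance is |-7 - -8| = 1.
By the Pythagorean theorem, d = sqrt(26^2 + 1^2) = sqrt(677).

sqrt(677)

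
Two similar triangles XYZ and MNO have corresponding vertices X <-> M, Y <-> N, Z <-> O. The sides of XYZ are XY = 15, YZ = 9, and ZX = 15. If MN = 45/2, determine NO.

k = 45/2/15 = 3/2. NO = 3/2 * 9 = 27/2.

27/2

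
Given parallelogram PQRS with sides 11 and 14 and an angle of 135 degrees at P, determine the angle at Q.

In a parallelogram, consecutive angles are supplementary (sum to 180°).
angle Q = 180 - angle P
angle Q = 180 - 135
angle Q = 45 degrees

45 degrees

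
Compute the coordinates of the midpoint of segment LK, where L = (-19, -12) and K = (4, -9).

The midpoint is the average of the coordinates:
x: (-19 + 4)/2 = -15/2
y: (-12 + -9)/2 = -21/2
Midpoint = (-15/2, -21/2)

(-15/2, -21/2)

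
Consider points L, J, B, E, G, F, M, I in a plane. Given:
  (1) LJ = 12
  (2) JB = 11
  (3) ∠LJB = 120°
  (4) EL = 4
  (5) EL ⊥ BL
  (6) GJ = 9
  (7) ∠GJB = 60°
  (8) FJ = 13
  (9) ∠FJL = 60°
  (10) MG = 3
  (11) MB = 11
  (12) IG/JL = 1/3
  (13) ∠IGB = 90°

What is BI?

From the given relations: IG = 1/3·JL = 1/3·12 = 4.
Step 1: By the law of cosines on triangle BJG: BG² = 11² + 9² − 2·11·9·cos(60°) = 103, so BG = √103.
Step 2: By the law of cosines on triangle BGI: BI² = √103² + 4² − 2·√103·4·cos(90°) = 119, so BI = √119.

Therefore, the length of BI = √119.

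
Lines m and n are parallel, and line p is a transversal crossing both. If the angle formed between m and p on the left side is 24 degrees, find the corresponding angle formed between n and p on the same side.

When a transversal crosses parallel lines, angles in the same position at each intersection are called corresponding angles.
These are always equal, so the answer is 24 degrees.

24 degrees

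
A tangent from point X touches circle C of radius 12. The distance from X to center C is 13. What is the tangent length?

Let T be the point of tangency. Then CT ⊥ XT (radius ⊥ tangent).
In right triangle CTX: CX² = CT² + XT²
13² = 12² + XT²
XT² = 25, XT = 5

5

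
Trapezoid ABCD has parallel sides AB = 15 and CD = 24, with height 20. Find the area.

Area of a trapezoid = (base1 + base2) * height / 2
Area = (15 + 24) * 20 / 2
Area = 39 * 20 / 2
Area = 780 / 2
Area = 390

390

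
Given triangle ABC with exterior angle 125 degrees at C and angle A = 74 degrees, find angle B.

The exterior angle theorem states that an exterior angle equals the sum of the two non-adjacent interior angles.
So 125 = 74 + angle B, which gives angle B = 125 - 74 = 51 degrees.

51 degrees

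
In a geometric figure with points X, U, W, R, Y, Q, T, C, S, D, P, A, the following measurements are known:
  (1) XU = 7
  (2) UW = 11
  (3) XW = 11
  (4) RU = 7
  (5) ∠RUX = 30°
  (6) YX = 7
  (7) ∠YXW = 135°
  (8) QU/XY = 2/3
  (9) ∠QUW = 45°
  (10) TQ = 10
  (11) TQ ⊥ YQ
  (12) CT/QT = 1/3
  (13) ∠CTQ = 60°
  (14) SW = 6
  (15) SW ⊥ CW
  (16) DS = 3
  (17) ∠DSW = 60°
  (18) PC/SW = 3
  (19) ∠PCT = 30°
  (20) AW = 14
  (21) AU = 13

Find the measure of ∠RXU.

Step 1: By the law of cosines on triangle XUR: XR² = 7² + 7² − 2·7·7·cos(30°) = 13.13, so XR ≈ 3.62.
Step 2: By the inverse law of cosines on triangle RXU: cos(∠RXU) = (3.62² + 7² − 7²) / (2·3.62·7) = 13.13/50.73 = 0.2588, so ∠RXU = 75°.

Therefore, the measure of angle ∠RXU = 75°.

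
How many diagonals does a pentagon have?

Each of the 5 vertices connects to 2 non-adjacent vertices via diagonals.
Total connections = 5 × 2 = 10, but each diagonal is counted twice.
Number of diagonals = 10 / 2 = 5.

5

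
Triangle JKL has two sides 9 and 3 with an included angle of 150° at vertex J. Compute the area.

When two sides and the included angle are known, the area formula is (1/2)ab sin(C).
The height from one side to the opposite vertex is 3 sin(150°) = 3/2.
Area = (1/2) * 9 * 3/2 = 27/4.

27/4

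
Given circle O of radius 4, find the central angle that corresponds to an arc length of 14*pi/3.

θ = 360 × 14*pi/3 / (2π × 4) = 210° (rearranging arc length formula).

210°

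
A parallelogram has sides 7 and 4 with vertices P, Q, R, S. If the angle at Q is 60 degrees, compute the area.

The area of a parallelogram equals the product of two adjacent sides times the sine of the included angle.
This is because the height equals 4 * sin(60°) = 2*sqrt(3).
Area = 7 * 2*sqrt(3) = 14*sqrt(3)

14*sqrt(3)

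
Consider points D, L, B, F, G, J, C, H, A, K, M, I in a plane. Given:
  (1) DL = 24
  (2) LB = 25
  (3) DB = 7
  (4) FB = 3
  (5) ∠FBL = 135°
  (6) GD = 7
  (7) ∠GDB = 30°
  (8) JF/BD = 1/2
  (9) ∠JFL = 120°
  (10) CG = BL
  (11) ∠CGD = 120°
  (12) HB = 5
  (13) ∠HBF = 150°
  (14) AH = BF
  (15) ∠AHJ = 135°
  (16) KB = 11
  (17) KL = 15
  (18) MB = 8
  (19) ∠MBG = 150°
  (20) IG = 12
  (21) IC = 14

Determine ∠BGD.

Step 1: By the law of cosines on triangle GDB: GB² = 7² + 7² − 2·7·7·cos(30°) = 13.13, so GB ≈ 3.62.
Step 2: By the inverse law of cosines on triangle BGD: cos(∠BGD) = (3.62² + 7² − 7²) / (2·3.62·7) = 13.13/50.73 = 0.2588, so ∠BGD = 75°.

Therefore, the measure of angle ∠BGD = 75°.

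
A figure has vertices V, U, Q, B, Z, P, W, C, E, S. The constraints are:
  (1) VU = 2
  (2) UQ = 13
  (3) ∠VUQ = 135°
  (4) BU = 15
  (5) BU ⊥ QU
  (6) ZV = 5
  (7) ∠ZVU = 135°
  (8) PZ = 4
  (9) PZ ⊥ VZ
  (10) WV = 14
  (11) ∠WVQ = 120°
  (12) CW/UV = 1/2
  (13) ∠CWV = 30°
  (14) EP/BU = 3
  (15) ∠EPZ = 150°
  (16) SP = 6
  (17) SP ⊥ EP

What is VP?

Step 1: By the law of cosines on triangle VZP: VP² = 5² + 4² − 2·5·4·cos(90°) = 41, so VP = √41.

Therefore, the length of VP = √41.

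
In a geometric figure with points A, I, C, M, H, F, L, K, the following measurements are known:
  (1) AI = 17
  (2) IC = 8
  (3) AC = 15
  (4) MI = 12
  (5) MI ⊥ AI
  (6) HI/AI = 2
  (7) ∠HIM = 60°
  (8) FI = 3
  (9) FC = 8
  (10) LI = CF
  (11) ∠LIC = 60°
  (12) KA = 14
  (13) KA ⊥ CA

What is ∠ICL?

From the given relations: LI = CF = 8.
Step 1: By the law of cosines on triangle CIL: CL² = 8² + 8² − 2·8·8·cos(60°) = 64, so CL = 8.
Step 2: By the inverse law of cosines on triangle ICL: cos(∠ICL) = (8² + 8² − 8²) / (2·8·8) = 64/128 = 0.5, so ∠ICL = 60°.

Therefore, the measure of angle ∠ICL = 60°.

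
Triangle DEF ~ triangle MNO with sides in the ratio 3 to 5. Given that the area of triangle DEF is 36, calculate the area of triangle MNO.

The ratio of areas of similar triangles = (side ratio)^2.
Side ratio = 3:5, so area ratio = 9:25.
Area of MNO / Area of DEF = 25/9
Area of MNO = 36 * 25/9 = 100

100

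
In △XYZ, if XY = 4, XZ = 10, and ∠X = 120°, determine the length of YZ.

By the law of cosines: YZ^2 = XY^2 + XZ^2 - 2*XY*XZ*cos(X)
YZ^2 = 4^2 + 10^2 - 2*4*10*cos(120°)
YZ^2 = 16 + 100 - 80*(-1/2)
YZ^2 = 156
YZ = 2*sqrt(39)

2*sqrt(39)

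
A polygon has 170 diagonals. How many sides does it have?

Using d = n(n - 3)/2, we solve 170 = n(n - 3)/2.
So n(n - 3) = 340.
Testing n = 20: 20 * 17 = 340 = 340. Correct.
The polygon has 20 sides.

20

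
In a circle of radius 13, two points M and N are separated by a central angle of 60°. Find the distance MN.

Chord = 2(13) sin(30°) = 13

13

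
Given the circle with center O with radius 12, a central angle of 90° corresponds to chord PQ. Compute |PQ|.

Chord length = 2r sin(θ/2)
= 2 × 12 × sin(90°/2)
= 2 × 12 × sin(45°)
= 12*sqrt(2)

12*sqrt(2)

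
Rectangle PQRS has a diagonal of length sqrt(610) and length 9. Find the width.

The diagonal of a rectangle forms a right triangle with the two sides.
Rearranging the Pythagorean theorem: missing side = sqrt(d^2 - known^2).
= sqrt(610 - 81) = sqrt(529) = 23.

23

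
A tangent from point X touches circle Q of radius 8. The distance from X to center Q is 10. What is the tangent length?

Let T be the point of tangency. Then QT ⊥ XT (radius ⊥ tangent).
In right triangle QTX: QX² = QT² + XT²
10² = 8² + XT²
XT² = 36, XT = 6

6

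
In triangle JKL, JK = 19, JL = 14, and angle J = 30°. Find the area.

Area = (1/2)(19)(14) sin(30°) = (1/2)(19)(14)(1/2) = 133/2

133/2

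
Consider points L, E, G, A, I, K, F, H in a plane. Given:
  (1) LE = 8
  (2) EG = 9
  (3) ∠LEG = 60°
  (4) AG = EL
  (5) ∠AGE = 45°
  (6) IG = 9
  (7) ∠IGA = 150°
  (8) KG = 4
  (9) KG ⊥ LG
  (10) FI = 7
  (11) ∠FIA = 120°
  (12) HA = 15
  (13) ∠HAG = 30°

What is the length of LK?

Step 1: By the law of cosines on triangle LEG: LG² = 8² + 9² − 2·8·9·cos(60°) = 73, so LG = √73.
Step 2: By the law of cosines on triangle LGK: LK² = √73² + 4² − 2·√73·4·cos(90°) = 89, so LK = √89.

Therefore, the length of LK = √89.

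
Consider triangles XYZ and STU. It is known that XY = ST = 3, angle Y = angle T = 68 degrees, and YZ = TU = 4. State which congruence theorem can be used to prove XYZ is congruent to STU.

The given information matches SAS: Two pairs of corresponding sides and the included angle are equal (Side-Angle-Side).

SAS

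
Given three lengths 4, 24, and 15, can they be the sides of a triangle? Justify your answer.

No.
The triangle inequality is violated: 4 + 15 = 19 ≤ 24.
These lengths cannot form a triangle.

No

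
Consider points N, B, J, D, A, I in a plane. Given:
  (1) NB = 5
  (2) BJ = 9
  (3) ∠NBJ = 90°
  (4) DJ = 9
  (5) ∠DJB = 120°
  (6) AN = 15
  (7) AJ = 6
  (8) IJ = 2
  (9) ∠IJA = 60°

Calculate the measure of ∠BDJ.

Step 1: By the law of cosines on triangle DJB: DB² = 9² + 9² − 2·9·9·cos(120°) = 243, so DB = 9·√3.
Step 2: By the inverse law of cosines on triangle BDJ: cos(∠BDJ) = ((9·√3)² + 9² − 9²) / (2·9·√3·9) = 243/280.59 = 0.866, so ∠BDJ = 30°.

Therefore, the measure of angle ∠BDJ = 30°.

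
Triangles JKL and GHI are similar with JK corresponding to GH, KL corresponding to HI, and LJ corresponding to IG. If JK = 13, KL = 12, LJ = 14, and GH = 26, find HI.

Similar triangles have proportional sides. Setting up the proportion:
GH / JK = HI / KL
26 / 13 = HI / 12
HI = 12 * 26 / 13 = 24.

24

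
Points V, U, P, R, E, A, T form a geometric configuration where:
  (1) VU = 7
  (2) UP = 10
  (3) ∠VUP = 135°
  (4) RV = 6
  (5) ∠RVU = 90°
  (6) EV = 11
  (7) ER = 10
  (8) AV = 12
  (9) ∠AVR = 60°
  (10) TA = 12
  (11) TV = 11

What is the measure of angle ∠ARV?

Step 1: By the law of cosines on triangle RVA: RA² = 6² + 12² − 2·6·12·cos(60°) = 108, so RA = 6·√3.
Step 2: By the inverse law of cosines on triangle ARV: cos(∠ARV) = ((6·√3)² + 6² − 12²) / (2·6·√3·6) = 0/124.71 = 0, so ∠ARV = 90°.

Therefore, the measure of angle ∠ARV = 90°.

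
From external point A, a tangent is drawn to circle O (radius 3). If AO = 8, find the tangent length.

Let T be the point of tangency. Then OT ⊥ AT (radius ⊥ tangent).
In right triangle OTA: OA² = OT² + AT²
8² = 3² + AT²
AT² = 55, AT = sqrt(55)

sqrt(55)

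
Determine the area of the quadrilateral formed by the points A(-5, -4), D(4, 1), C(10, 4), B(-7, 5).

Using the Shoelace formula for a quadrilateral (vertices in order):
Area = (1/2)|sum of (x_i * y_(i+1) - x_(i+1) * y_i)|
Terms: (-5*1 - 4*-4) = 11, (4*4 - 10*1) = 6, (10*5 - -7*4) = 78, (-7*-4 - -5*5) = 53
Sum = 148
Area = (1/2)(148) = 74

74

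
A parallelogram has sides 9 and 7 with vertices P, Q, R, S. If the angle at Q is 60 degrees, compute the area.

The area of a parallelogram equals the product of two adjacent sides times the sine of the included angle.
This is because the height equals 7 * sin(60°) = 7*sqrt(3)/2.
Area = 9 * 7*sqrt(3)/2 = 63*sqrt(3)/2

63*sqrt(3)/2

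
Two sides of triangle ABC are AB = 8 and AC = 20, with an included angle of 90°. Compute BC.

The included angle is 90°, so the triangle is right-angled at A. The opposite side BC is the hypotenuse.
By the Pythagorean theorem: BC = sqrt(8^2 + 20^2) = sqrt(464) = 4*sqrt(29).

4*sqrt(29)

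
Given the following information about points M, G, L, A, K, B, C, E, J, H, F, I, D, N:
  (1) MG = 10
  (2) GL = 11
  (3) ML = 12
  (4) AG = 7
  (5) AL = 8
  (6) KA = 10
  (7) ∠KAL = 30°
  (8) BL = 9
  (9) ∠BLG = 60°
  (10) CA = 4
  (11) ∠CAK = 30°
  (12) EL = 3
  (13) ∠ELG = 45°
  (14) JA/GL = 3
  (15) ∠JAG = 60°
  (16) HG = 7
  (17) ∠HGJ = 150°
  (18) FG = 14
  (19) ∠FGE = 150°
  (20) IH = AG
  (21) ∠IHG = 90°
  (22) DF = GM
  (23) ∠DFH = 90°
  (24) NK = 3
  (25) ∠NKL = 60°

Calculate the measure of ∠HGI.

From the given relations: IH = AG = 7.
Step 1: By the law of cosines on triangle GHI: GI² = 7² + 7² − 2·7·7·cos(90°) = 98, so GI = 7·√2.
Step 2: By the inverse law of cosines on triangle HGI: cos(∠HGI) = (7² + (7·√2)² − 7²) / (2·7·7·√2) = 98/138.59 = 0.7071, so ∠HGI = 45°.

Therefore, the measure of angle ∠HGI = 45°.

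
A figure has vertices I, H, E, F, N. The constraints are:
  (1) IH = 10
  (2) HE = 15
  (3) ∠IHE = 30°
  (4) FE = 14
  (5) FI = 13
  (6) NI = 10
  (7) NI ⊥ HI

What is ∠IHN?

Step 1: By the law of cosines on triangle HIN: HN² = 10² + 10² − 2·10·10·cos(90°) = 200, so HN = 10·√2.
Step 2: By the inverse law of cosines on triangle IHN: cos(∠IHN) = (10² + (10·√2)² − 10²) / (2·10·10·√2) = 200/282.84 = 0.7071, so ∠IHN = 45°.

Therefore, the measure of angle ∠IHN = 45°.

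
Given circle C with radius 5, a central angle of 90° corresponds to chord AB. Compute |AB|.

Drop a perpendicular from the center to the chord, bisecting both the chord and the central angle.
Each half-chord = r sin(θ/2) = 5 sin(45°).
The full chord = 2 × 5 × sin(45°) = 5*sqrt(2).

5*sqrt(2)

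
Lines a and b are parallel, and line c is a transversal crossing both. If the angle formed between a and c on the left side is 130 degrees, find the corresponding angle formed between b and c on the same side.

When a transversal crosses parallel lines, angles in the same position at each intersection are called corresponding angles.
These are always equal, so the answer is 130 degrees.

130 degrees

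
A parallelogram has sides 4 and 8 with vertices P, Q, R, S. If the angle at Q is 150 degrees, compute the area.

Area = 4 * 8 * sin(150°) = 32 * 1/2 = 16

16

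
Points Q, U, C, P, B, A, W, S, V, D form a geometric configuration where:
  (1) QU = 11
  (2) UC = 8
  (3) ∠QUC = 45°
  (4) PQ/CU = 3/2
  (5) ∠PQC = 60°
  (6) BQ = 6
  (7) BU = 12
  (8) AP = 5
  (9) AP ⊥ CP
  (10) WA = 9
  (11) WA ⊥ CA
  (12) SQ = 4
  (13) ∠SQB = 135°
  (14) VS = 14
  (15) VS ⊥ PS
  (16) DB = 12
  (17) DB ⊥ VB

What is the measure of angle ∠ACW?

From the given relations: PQ = 3/2·CU = 3/2·8 = 12.
Step 1: By the law of cosines on triangle CUQ: CQ² = 8² + 11² − 2·8·11·cos(45°) = 60.55, so CQ ≈ 7.78.
Step 2: By the law of cosines on triangle CQP: CP² = 7.78² + 12² − 2·7.78·12·cos(60°) = 111.17, so CP ≈ 10.54.
Step 3: By the law of cosines on triangle CPA: CA² = 10.54² + 5² − 2·10.54·5·cos(90°) = 136.17, so CA ≈ 11.67.
Step 4: By the law of cosines on triangle CAW: CW² = 11.67² + 9² − 2·11.67·9·cos(90°) = 217.17, so CW ≈ 14.74.
Step 5: By the inverse law of cosines on triangle ACW: cos(∠ACW) = (11.67² + 14.74² − 9²) / (2·11.67·14.74) = 272.35/343.94 = 0.7918, so ∠ACW = 37.64°.

Therefore, the measure of angle ∠ACW = 37.64°.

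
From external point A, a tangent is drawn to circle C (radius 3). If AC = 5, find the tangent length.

tangent = √(d² - r²) = √(5² - 3²) = √(25 - 9) = √16 = 4

4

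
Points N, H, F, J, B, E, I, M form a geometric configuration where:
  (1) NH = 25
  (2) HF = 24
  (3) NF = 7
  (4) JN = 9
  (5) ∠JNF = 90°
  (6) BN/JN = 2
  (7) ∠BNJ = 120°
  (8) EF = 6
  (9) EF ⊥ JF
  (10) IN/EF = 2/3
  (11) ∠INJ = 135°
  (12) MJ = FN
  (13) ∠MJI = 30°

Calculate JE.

Step 1: By the law of cosines on triangle FNJ: FJ² = 7² + 9² − 2·7·9·cos(90°) = 130, so FJ = √130.
Step 2: By the law of cosines on triangle JFE: JE² = √130² + 6² − 2·√130·6·cos(90°) = 166, so JE = √166.

Therefore, the length of JE = √166.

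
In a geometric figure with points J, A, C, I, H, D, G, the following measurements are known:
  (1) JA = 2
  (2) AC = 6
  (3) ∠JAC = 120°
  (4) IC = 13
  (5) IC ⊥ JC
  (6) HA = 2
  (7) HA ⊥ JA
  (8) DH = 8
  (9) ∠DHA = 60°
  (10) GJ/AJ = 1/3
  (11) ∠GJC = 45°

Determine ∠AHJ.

Step 1: By the law of cosines on triangle HAJ: HJ² = 2² + 2² − 2·2·2·cos(90°) = 8, so HJ = 2·√2.
Step 2: By the inverse law of cosines on triangle AHJ: cos(∠AHJ) = (2² + (2·√2)² − 2²) / (2·2·2·√2) = 8/11.31 = 0.7071, so ∠AHJ = 45°.

Therefore, the measure of angle ∠AHJ = 45°.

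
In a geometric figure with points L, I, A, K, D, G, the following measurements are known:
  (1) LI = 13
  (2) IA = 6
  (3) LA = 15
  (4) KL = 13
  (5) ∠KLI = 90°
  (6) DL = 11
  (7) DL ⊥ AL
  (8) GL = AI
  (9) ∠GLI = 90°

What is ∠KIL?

Step 1: By the law of cosines on triangle ILK: IK² = 13² + 13² − 2·13·13·cos(90°) = 338, so IK = 13·√2.
Step 2: By the inverse law of cosines on triangle KIL: cos(∠KIL) = ((13·√2)² + 13² − 13²) / (2·13·√2·13) = 338/478 = 0.7071, so ∠KIL = 45°.

Therefore, the measure of angle ∠KIL = 45°.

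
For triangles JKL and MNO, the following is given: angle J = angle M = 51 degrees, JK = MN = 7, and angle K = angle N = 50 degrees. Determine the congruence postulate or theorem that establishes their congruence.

The given information provides:
angle J = angle M = 51 degrees, JK = MN = 7, and angle K = angle N = 50 degrees
This matches the ASA congruence theorem.
Two pairs of corresponding angles and the included side are equal (Angle-Side-Angle).

ASA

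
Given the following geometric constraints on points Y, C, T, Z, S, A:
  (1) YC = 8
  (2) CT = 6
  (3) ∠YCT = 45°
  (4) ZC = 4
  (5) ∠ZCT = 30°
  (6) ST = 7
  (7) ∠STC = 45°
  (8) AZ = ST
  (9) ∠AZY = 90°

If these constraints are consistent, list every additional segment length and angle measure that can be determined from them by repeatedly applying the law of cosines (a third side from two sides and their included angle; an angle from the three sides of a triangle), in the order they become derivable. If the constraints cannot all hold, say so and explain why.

The constraints are consistent. Derivable facts, in order:
After 1 step:
- CS ≈ 5.06
- TZ ≈ 3.23
- YT ≈ 5.67
After 2 steps:
- ∠CST = 56.98°
- ∠CTY = 86.53°
- ∠CTZ = 38.26°
- ∠CYT = 48.47°
- ∠CZT = 111.74°
- ∠SCT = 78.02°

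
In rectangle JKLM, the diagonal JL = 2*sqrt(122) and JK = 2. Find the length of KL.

Using the Pythagorean theorem: d^2 = a^2 + b^2
b^2 = d^2 - a^2
b^2 = 488 - 4
b^2 = 484
b = sqrt(484) = 22

22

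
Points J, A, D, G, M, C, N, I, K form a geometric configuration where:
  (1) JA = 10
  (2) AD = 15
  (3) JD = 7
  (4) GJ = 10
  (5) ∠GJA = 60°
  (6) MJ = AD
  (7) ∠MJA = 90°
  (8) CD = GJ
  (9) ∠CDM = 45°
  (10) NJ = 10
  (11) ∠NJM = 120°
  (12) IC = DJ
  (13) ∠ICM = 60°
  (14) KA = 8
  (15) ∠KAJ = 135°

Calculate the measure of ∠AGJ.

Step 1: By the law of cosines on triangle GJA: GA² = 10² + 10² − 2·10·10·cos(60°) = 100, so GA = 10.
Step 2: By the inverse law of cosines on triangle AGJ: cos(∠AGJ) = (10² + 10² − 10²) / (2·10·10) = 100/200 = 0.5, so ∠AGJ = 60°.

Therefore, the measure of angle ∠AGJ = 60°.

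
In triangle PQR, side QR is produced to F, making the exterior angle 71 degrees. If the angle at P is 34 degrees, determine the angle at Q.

By the exterior angle theorem: exterior angle = sum of remote interior angles.
71 = 34 + angle Q
angle Q = 71 - 34 = 37 degrees

37 degrees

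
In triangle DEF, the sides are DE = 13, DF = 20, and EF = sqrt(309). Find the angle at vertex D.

cos(D) = (13² + 20² - (sqrt(309))²) / (2 × 13 × 20) = 1/2, so D = arccos(1/2) = 60°.

60°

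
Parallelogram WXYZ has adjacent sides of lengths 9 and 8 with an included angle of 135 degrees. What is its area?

The area of a parallelogram equals the product of two adjacent sides times the sine of the included angle.
This is because the height equals 8 * sin(135°) = 4*sqrt(2).
Area = 9 * 4*sqrt(2) = 36*sqrt(2)

36*sqrt(2)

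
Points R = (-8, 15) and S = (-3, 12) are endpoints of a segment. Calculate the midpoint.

The midpoint is the point halfway along the segment.
Move half the horizontal distance: -8 + (-3 - -8)/2 = -8 + 5/2 = -11/2
Move half the vertical distance: 15 + (12 - 15)/2 = 15 + -3/2 = 27/2
Midpoint = (-11/2, 27/2)

(-11/2, 27/2)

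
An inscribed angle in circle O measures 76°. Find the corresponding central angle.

The inscribed angle theorem states that a central angle is always twice any inscribed angle that subtends the same arc.
Since the inscribed angle is 76°, the central angle = 2 × 76° = 152°.

152°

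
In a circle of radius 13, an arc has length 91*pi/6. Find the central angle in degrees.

θ = 360 × 91*pi/6 / (2π × 13) = 210° (rearranging arc length formula).

210°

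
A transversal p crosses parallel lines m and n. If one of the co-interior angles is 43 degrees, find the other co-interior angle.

Co-interior (same-side interior) angles are between the parallel lines on the same side of the transversal.
Unlike corresponding or alternate interior angles, they are supplementary rather than equal.
So the angle = 180 - 43 = 137 degrees.

137 degrees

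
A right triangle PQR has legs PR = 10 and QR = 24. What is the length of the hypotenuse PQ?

PQ = sqrt(10^2 + 24^2) = sqrt(676) = 26

26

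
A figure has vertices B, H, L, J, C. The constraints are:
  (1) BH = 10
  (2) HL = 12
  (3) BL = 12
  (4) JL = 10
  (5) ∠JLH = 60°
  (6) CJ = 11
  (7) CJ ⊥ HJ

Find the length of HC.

Step 1: By the law of cosines on triangle JLH: JH² = 10² + 12² − 2·10·12·cos(60°) = 124, so JH = 2·√31.
Step 2: By the law of cosines on triangle HJC: HC² = (2·√31)² + 11² − 2·2·√31·11·cos(90°) = 245, so HC = 7·√5.

Therefore, the length of HC = 7·√5.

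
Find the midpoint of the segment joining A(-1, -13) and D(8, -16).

M = ((x₁ + x₂)/2, (y₁ + y₂)/2)
= ((-1 + 8)/2, (-13 + -16)/2)
= (7/2, -29/2) = (7/2, -29/2)

(7/2, -29/2)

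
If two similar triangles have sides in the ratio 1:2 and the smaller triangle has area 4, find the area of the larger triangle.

The ratio of areas of similar triangles = (side ratio)^2.
Side ratio = 1:2, so area ratio = 1:4.
Area of the larger triangle / Area of the smaller triangle = 4/1
Area of the larger triangle = 4 * 4/1 = 16

16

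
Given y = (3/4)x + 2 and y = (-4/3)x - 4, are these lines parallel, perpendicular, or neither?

Slope of line 1: m1 = 3/4
Slope of line 2: m2 = -4/3
Two lines are perpendicular when the product of their slopes is -1 (negative reciprocals).
m1 * m2 = (3/4) * (-4/3) = -1, confirming perpendicularity.

Perpendicular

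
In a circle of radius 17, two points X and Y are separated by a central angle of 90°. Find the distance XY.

Chord = 2(17) sin(45°) = 17*sqrt(2)

17*sqrt(2)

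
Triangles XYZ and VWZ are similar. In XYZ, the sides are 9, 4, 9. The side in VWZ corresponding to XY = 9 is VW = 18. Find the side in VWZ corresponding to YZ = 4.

Since the triangles are similar, the ratio of corresponding sides is constant.
Scale factor k = VW / XY = 18 / 9 = 2
WZ = k * YZ = 2 * 4 = 8

8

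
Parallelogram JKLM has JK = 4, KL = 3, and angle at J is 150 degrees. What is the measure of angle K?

Opposite sides of a parallelogram are parallel, so consecutive angles form co-interior angles on a transversal.
Co-interior angles sum to 180°, giving angle K = 180 - 150 = 30 degrees.

30 degrees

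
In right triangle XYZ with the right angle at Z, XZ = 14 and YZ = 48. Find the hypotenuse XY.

In a right triangle, the square of the hypotenuse equals the sum of the squares of the two legs.
The legs are 14 and 48, so the hypotenuse = sqrt(196 + 2304) = sqrt(2500) = 50.

50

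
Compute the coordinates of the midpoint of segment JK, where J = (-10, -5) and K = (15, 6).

The midpoint is the point halfway along the segment.
Move half the horizontal distance: -10 + (15 - -10)/2 = -10 + 25/2 = 5/2
Move half the vertical distance: -5 + (6 - -5)/2 = -5 + 11/2 = 1/2
Midpoint = (5/2, 1/2)

(5/2, 1/2)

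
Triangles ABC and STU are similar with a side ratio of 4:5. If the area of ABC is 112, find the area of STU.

For similar figures, the area ratio equals the square of the side ratio.
Side ratio (ABC to STU) = 4:5, so area ratio = 4^2:5^2 = 16:25.
If the area of ABC is 112, then the area of STU = 112 * (25/16) = 175.

175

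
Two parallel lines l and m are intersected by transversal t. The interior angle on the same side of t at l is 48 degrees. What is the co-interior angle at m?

Co-interior angles (same-side interior) formed by parallel lines and a transversal are supplementary (sum to 180 degrees).
The given angle is 48 degrees.
The co-interior angle = 180 - 48 = 132 degrees.

132 degrees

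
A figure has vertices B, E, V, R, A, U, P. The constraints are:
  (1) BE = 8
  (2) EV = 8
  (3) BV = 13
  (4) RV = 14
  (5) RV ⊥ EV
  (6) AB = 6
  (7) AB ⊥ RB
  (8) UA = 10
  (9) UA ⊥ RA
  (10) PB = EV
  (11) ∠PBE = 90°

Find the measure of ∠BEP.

From the given relations: PB = EV = 8.
Step 1: By the law of cosines on triangle EBP: EP² = 8² + 8² − 2·8·8·cos(90°) = 128, so EP = 8·√2.
Step 2: By the inverse law of cosines on triangle BEP: cos(∠BEP) = (8² + (8·√2)² − 8²) / (2·8·8·√2) = 128/181.02 = 0.7071, so ∠BEP = 45°.

Therefore, the measure of angle ∠BEP = 45°.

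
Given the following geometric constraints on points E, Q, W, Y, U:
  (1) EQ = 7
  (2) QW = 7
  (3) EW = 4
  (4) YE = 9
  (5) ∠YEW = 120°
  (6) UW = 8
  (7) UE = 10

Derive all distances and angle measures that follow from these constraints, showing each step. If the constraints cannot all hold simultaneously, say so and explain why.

The constraints are consistent.

Step 1: From WE = 4, EY = 9, and ∠WEY = 120°, by the law of cosines:
  WY² = WE² + EY² - 2·WE·EY·cos(120°) = 16 + 81 + 36 = 133
  WY = √133

Step 2: From EQ = 7, EW = 4, QW = 7, by the inverse law of cosines:
  cos(∠QEW) = (EQ² + EW² - QW²) / (2·EQ·EW)
  ∠QEW = 73.4°

Step 3: From EU = 10, EW = 4, UW = 8, by the inverse law of cosines:
  cos(∠UEW) = (EU² + EW² - UW²) / (2·EU·EW)
  ∠UEW = 49.46°

Step 4: From QE = 7, QW = 7, EW = 4, by the inverse law of cosines:
  cos(∠EQW) = (QE² + QW² - EW²) / (2·QE·QW)
  ∠EQW = 33.2°

Step 5: From WE = 4, WQ = 7, EQ = 7, by the inverse law of cosines:
  cos(∠EWQ) = (WE² + WQ² - EQ²) / (2·WE·WQ)
  ∠EWQ = 73.4°

Step 6: From WE = 4, WU = 8, EU = 10, by the inverse law of cosines:
  cos(∠EWU) = (WE² + WU² - EU²) / (2·WE·WU)
  ∠EWU = 108.21°

Step 7: From UE = 10, UW = 8, EW = 4, by the inverse law of cosines:
  cos(∠EUW) = (UE² + UW² - EW²) / (2·UE·UW)
  ∠EUW = 22.33°

Step 8: From WE = 4, WY = √133, EY = 9, by the inverse law of cosines:
  cos(∠EWY) = (WE² + WY² - EY²) / (2·WE·WY)
  ∠EWY = 42.52°

Step 9: From YE = 9, YW = √133, EW = 4, by the inverse law of cosines:
  cos(∠EYW) = (YE² + YW² - EW²) / (2·YE·YW)
  ∠EYW = 17.48°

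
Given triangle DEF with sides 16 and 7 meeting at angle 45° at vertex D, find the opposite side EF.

Law of cosines: EF^2 = 16^2 + 7^2 - 2(16)(7)cos(45°) = 305 - 112*sqrt(2), so EF = sqrt(305 - 112*sqrt(2)).

sqrt(305 - 112*sqrt(2))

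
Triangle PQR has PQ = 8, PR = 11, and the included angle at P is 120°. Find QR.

Law of cosines: QR^2 = 8^2 + 11^2 - 2(8)(11)cos(120°) = 273, so QR = sqrt(273).

sqrt(273)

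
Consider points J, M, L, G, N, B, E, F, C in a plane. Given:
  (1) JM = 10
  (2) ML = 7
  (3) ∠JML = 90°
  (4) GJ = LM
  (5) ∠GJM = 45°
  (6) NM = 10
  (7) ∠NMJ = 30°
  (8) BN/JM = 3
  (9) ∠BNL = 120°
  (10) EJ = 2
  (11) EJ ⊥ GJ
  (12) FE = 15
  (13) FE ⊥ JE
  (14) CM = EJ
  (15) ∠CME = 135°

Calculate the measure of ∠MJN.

Step 1: By the law of cosines on triangle JMN: JN² = 10² + 10² − 2·10·10·cos(30°) = 26.79, so JN ≈ 5.18.
Step 2: By the inverse law of cosines on triangle MJN: cos(∠MJN) = (10² + 5.18² − 10²) / (2·10·5.18) = 26.79/103.53 = 0.2588, so ∠MJN = 75°.

Therefore, the measure of angle ∠MJN = 75°.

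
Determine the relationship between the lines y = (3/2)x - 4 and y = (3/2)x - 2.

Slope of line 1: m1 = 3/2
Slope of line 2: m2 = 3/2
Two lines are parallel if and only if they have equal slopes (or both are vertical).
Here m1 = m2 = 3/2, confirming the lines are parallel.

Parallel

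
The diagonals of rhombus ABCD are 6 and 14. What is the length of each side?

The diagonals of a rhombus bisect each other at right angles.
Half-diagonals: 6/2 = 3 and 14/2 = 7
side = sqrt(3^2 + 7^2)
side = sqrt(9 + 49)
side = sqrt(58)

sqrt(58)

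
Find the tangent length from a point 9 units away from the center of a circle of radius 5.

The tangent, radius, and line from the external point to the center form a right triangle.
The right angle is where the tangent meets the radius.
By the Pythagorean theorem: tangent² + 5² = 9²
tangent² = 81 - 25 = 56
tangent = 2*sqrt(14)

2*sqrt(14)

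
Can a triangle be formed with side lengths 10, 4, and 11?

For three segments to close into a triangle, no single side can be as long as the other two combined.
The longest side is 11, and 4 + 10 = 14 > 11.
A triangle can be formed.

Yes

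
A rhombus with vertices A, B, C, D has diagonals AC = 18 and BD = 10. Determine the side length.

In a rhombus, the diagonals bisect each other perpendicularly, creating four congruent right triangles.
Each triangle has legs 9 (half of 18) and 5 (half of 10).
The hypotenuse of each right triangle is a side of the rhombus:
side = sqrt(9^2 + 5^2) = sqrt(106)

sqrt(106)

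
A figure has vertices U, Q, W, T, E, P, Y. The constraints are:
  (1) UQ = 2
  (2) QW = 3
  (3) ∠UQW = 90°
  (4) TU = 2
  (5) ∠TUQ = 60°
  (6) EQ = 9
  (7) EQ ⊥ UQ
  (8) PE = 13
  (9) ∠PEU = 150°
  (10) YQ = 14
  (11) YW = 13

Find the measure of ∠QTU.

Step 1: By the law of cosines on triangle TUQ: TQ² = 2² + 2² − 2·2·2·cos(60°) = 4, so TQ = 2.
Step 2: By the inverse law of cosines on triangle QTU: cos(∠QTU) = (2² + 2² − 2²) / (2·2·2) = 4/8 = 0.5, so ∠QTU = 60°.

Therefore, the measure of angle ∠QTU = 60°.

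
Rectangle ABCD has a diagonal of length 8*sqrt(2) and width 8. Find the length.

The diagonal of a rectangle forms a right triangle with the two sides.
Rearranging the Pythagorean theorem: missing side = sqrt(d^2 - known^2).
= sqrt(128 - 64) = sqrt(64) = 8.

8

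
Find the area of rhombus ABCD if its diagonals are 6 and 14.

The diagonals of a rhombus divide it into four right triangles.
Each triangle has legs 6/ 2 = 3 and 14/2 = 7, so each has area (1/2)*3*7 = 21/2.
Four such triangles give total area = (d1 * d2) / 2 = 42.

42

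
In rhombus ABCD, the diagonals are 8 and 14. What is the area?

The diagonals of a rhombus divide it into four right triangles.
Each triangle has legs 8/ 2 = 4 and 14/2 = 7, so each has area (1/2)*4*7 = 14.
Four such triangles give total area = (d1 * d2) / 2 = 56.

56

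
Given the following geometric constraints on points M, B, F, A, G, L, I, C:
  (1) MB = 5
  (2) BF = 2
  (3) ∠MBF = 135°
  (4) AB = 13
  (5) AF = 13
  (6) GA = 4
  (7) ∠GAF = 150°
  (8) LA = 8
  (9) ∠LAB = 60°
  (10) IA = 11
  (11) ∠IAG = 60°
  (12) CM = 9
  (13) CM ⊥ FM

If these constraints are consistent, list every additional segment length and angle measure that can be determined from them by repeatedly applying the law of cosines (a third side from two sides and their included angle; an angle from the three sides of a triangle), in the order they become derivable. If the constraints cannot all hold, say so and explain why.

The constraints are consistent. Derivable facts, in order:
After 1 step:
- BL = √129
- FG ≈ 16.59
- GI = √93
- MF ≈ 6.57
- ∠ABF = 85.59°
- ∠AFB = 85.59°
- ∠BAF = 8.82°
After 2 steps:
- FC ≈ 11.14
- ∠ABL = 37.59°
- ∠AFG = 6.93°
- ∠AGF = 23.07°
- ∠AGI = 98.95°
- ∠AIG = 21.05°
- ∠ALB = 82.41°
- ∠BFM = 32.57°
- ∠BMF = 12.43°
After 3 steps:
- ∠CFM = 53.88°
- ∠FCM = 36.12°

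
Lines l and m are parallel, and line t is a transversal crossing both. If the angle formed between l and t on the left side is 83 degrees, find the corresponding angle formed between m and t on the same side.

Corresponding angles are equal: 83 degrees.

83 degrees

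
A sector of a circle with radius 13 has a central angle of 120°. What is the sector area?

Sector area = πr² × θ/360
= π × 13² × 1/3
= π × 169 × 1/3
= 169*pi/3

169*pi/3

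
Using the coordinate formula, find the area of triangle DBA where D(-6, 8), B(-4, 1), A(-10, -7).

The Shoelace formula computes the area from vertex coordinates by summing cross products.
For vertices (-6,8), (-4,1), (-10,-7):
Signed sum = -6*1 - -4*8 + -4*-7 - -10*1 + -10*8 - -6*-7
= 26 + 38 + -122 = -58
Area = (1/2)|-58| = 29.

29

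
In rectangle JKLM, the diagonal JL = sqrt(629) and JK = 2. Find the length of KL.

The diagonal of a rectangle forms a right triangle with the two sides.
Rearranging the Pythagorean theorem: missing side = sqrt(d^2 - known^2).
= sqrt(629 - 4) = sqrt(625) = 25.

25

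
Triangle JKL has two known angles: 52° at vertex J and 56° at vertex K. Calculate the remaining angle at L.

By the triangle angle sum property, the three interior angles of any triangle add up to 180°.
We know angle J = 52° and angle K = 56°, so their sum is 108°.
Therefore angle L = 180° - 108° = 72°.

72 degrees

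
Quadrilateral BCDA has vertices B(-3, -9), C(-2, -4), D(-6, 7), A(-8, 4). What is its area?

The Shoelace formula works by pairing each vertex with the next (cycling back to the first).
For each pair, compute x_i*y_(i+1) - x_(i+1)*y_i:
  (-3*-4 - -2*-9) = -6
  (-2*7 - -6*-4) = -38
  (-6*4 - -8*7) = 32
  (-8*-9 - -3*4) = 84
Taking half the absolute value of the total: Area = (1/2)(72) = 36.

36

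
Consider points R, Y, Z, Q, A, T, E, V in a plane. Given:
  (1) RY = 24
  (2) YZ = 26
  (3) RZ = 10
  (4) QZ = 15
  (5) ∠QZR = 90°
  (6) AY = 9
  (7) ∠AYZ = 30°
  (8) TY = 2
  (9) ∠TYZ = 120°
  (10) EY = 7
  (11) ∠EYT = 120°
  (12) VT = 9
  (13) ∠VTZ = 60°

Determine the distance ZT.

Step 1: By the law of cosines on triangle ZYT: ZT² = 26² + 2² − 2·26·2·cos(120°) = 732, so ZT = 2·√183.

Therefore, the length of ZT = 2·√183.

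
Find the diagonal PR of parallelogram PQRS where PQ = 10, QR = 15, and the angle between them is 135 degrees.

Using the law of cosines:
d^2 = 10^2 + 15^2 - 2(10)(15)cos(135 degrees)
d^2 = 100 + 225 - 300*-sqrt(2)/2
d^2 = 150*sqrt(2) + 325
d = 5*sqrt(6*sqrt(2) + 13)

5*sqrt(6*sqrt(2) + 13)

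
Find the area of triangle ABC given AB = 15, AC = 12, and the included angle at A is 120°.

Area = (1/2)(15)(12) sin(120°) = (1/2)(15)(12)(sqrt(3)/2) = 45*sqrt(3)

45*sqrt(3)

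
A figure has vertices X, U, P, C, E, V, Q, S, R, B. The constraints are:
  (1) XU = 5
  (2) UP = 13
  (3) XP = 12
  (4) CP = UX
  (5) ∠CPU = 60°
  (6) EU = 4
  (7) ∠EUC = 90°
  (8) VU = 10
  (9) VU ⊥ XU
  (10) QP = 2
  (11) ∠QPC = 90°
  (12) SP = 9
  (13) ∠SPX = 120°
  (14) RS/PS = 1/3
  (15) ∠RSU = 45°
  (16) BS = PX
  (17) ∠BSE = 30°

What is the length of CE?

From the given relations: CP = UX = 5.
Step 1: By the law of cosines on triangle UPC: UC² = 13² + 5² − 2·13·5·cos(60°) = 129, so UC = √129.
Step 2: By the law of cosines on triangle CUE: CE² = √129² + 4² − 2·√129·4·cos(90°) = 145, so CE = √145.

Therefore, the length of CE = √145.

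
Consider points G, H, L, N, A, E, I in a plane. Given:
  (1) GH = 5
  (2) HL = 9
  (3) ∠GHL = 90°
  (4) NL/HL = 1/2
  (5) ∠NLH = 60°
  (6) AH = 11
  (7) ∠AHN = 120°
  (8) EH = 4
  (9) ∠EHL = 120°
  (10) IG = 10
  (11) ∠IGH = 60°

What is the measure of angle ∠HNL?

From the given relations: NL = 1/2·HL = 1/2·9 ≈ 4.5.
Step 1: By the law of cosines on triangle NLH: NH² = 4.5² + 9² − 2·4.5·9·cos(60°) = 60.75, so NH = 9/2·√3.
Step 2: By the inverse law of cosines on triangle HNL: cos(∠HNL) = ((9/2·√3)² + 4.5² − 9²) / (2·9/2·√3·4.5) = 0/70.15 = 0, so ∠HNL = 90°.

Therefore, the measure of angle ∠HNL = 90°.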